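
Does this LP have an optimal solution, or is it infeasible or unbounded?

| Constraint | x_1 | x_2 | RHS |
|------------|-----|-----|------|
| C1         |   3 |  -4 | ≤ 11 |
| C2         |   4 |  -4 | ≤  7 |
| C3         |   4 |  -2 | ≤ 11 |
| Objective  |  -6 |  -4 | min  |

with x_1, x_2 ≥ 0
Feasible point: (0, 0) satisfies every constraint, so the LP is feasible.
Direction d = (0, 1): for each constraint row a, a·d ≤ 0 —
  (3)(0) + (-4)(1) = -4 ≤ 0
  (4)(0) + (-4)(1) = -4 ≤ 0
  (4)(0) + (-2)(1) = -2 ≤ 0
and d ≥ 0, so (0, 0) + t·d stays feasible for every t ≥ 0. Along this ray z = -6x_1 - 4x_2 changes by -4 per unit t, so z → −∞.

Unbounded: there is a feasible ray along which z → −∞.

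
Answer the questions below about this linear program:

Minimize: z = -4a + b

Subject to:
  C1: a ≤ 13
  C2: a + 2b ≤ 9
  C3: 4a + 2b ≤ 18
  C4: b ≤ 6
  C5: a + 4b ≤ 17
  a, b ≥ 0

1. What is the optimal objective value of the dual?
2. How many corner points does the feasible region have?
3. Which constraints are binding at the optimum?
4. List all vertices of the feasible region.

1. -18 (by strong duality, equal to the primal optimum)
2. 5
3. C3, b ≥ 0
4. (0, 0), (4.5, 0), (3, 3), (1, 4), (0, 4.25)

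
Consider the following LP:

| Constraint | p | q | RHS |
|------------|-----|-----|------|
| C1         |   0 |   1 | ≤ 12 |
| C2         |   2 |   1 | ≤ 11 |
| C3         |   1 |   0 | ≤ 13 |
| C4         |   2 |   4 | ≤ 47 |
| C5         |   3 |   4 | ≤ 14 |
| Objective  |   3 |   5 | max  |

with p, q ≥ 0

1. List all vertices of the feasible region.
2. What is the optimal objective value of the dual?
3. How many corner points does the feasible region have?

1. (0, 0), (4.667, 0), (0, 3.5)
2. 17.5 (by strong duality, equal to the primal optimum)
3. 3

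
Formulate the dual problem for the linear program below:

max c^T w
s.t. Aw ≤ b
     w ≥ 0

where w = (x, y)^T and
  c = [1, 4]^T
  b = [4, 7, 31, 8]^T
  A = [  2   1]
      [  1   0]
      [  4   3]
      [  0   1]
Minimize: z = 4y1 + 7y2 + 31y3 + 8y4

Subject to:
  C1: -2y1 - y2 - 4y3 ≤ -1
  C2: -y1 - 3y3 - y4 ≤ -4
  y1, y2, y3, y4 ≥ 0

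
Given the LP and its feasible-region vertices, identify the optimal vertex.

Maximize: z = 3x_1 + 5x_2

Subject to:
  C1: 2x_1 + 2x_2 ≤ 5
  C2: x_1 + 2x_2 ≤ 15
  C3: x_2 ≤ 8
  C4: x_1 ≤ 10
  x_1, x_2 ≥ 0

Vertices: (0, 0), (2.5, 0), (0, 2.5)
(0, 2.5) with z = 12.5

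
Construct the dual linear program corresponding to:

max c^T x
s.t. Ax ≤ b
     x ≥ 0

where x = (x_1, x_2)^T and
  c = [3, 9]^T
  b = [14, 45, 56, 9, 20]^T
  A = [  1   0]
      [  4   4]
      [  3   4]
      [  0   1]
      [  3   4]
Minimize: z = 14y1 + 45y2 + 56y3 + 9y4 + 20y5

Subject to:
  C1: -y1 - 4y2 - 3y3 - 3y5 ≤ -3
  C2: -4y2 - 4y3 - y4 - 4y5 ≤ -9
  y1, y2, y3, y4, y5 ≥ 0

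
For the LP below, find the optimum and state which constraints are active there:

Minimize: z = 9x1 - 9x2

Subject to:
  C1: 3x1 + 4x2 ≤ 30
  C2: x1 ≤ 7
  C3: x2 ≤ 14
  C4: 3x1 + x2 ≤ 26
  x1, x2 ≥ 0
Optimal: x1 = 0, x2 = 7.5
Binding: C1, x1 ≥ 0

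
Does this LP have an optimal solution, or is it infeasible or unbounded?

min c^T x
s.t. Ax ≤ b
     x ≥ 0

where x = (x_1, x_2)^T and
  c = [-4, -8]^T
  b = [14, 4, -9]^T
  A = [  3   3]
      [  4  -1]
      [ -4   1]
One constraint requires 4x_1 - x_2 ≤ 4, while the constraint -4x_1 + x_2 ≤ -9 is equivalent to 4x_1 - x_2 ≥ 9. Together they would need 9 ≤ 4x_1 - x_2 ≤ 4, which is impossible since 9 > 4. No point satisfies all constraints.

The feasible region is empty; the LP is infeasible.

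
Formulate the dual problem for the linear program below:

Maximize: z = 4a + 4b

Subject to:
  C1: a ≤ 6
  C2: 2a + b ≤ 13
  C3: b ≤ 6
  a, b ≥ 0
Minimize: z = 6y1 + 13y2 + 6y3

Subject to:
  C1: -y1 - 2y2 ≤ -4
  C2: -y2 - y3 ≤ -4
  y1, y2, y3 ≥ 0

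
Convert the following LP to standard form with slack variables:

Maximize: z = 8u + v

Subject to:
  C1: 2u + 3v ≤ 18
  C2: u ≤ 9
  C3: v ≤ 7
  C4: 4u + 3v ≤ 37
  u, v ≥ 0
max z = 8u + v

s.t.
  2u + 3v + s1 = 18
  u + s2 = 9
  v + s3 = 7
  4u + 3v + s4 = 37
  u, v, s1, s2, s3, s4 ≥ 0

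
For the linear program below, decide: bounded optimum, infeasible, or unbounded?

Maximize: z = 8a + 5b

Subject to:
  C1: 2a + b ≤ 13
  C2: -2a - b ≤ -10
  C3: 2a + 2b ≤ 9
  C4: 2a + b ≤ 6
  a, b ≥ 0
C4 requires 2a + b ≤ 6, while C2 (-2a - b ≤ -10) is equivalent to 2a + b ≥ 10. Together they would need 10 ≤ 2a + b ≤ 6, which is impossible since 10 > 6. No point satisfies all constraints.

Infeasible: no point satisfies all constraints simultaneously.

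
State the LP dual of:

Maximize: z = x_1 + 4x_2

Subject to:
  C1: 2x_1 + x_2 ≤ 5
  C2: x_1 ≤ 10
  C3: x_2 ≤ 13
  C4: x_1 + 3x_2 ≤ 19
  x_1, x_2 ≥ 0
Minimize: z = 5y1 + 10y2 + 13y3 + 19y4

Subject to:
  C1: -2y1 - y2 - y4 ≤ -1
  C2: -y1 - y3 - 3y4 ≤ -4
  y1, y2, y3, y4 ≥ 0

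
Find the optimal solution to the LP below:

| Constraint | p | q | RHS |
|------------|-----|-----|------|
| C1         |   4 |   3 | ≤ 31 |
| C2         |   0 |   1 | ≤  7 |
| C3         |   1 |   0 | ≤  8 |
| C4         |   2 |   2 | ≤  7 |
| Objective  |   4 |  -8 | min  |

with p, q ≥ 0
Each vertex is the intersection of two constraint boundaries that also satisfies all remaining constraints:
  p = 0 and q = 0 → (0, 0)
  2p + 2q = 7 and q = 0 → (3.5, 0)
  2p + 2q = 7 and p = 0 → (0, 3.5)

Evaluating z = 4p - 8q at each vertex:
  (0, 0): z = 0
  (3.5, 0): z = 14
  (0, 3.5): z = -28

The minimum is at (0, 3.5) with z = -28.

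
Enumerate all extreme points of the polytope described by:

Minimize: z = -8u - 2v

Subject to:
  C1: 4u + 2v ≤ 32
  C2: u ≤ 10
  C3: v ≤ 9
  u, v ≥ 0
Each vertex is the intersection of two constraint boundaries that also satisfies all remaining constraints:
  u = 0 and v = 0 → (0, 0)
  4u + 2v = 32 and v = 0 → (8, 0)
  4u + 2v = 32 and v = 9 → (3.5, 9)
  v = 9 and u = 0 → (0, 9)

Vertices: (0, 0), (8, 0), (3.5, 9), (0, 9)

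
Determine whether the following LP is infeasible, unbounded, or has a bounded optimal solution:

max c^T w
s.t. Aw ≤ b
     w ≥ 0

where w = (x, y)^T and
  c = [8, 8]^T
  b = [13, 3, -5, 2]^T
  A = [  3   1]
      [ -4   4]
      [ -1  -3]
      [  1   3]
One constraint requires x + 3y ≤ 2, while the constraint -x - 3y ≤ -5 is equivalent to x + 3y ≥ 5. Together they would need 5 ≤ x + 3y ≤ 2, which is impossible since 5 > 2. No point satisfies all constraints.

The feasible region is empty; the LP is infeasible.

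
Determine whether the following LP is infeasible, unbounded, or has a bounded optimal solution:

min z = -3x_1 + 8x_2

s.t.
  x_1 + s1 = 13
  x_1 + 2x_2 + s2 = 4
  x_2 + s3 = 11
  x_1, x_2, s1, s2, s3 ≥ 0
The point (4, 0) satisfies every constraint, so the LP is feasible; the constraints give x_1 ≤ 13 and x_2 ≤ 11, which with x_1, x_2 ≥ 0 keep the feasible region inside a bounded box. A feasible, bounded LP attains a finite optimum at a vertex.

Evaluating z = -3x_1 + 8x_2 at each vertex:
  (0, 0): z = 0
  (4, 0): z = -12
  (0, 2): z = 16

The LP has an optimal solution: (4, 0) with z = -12.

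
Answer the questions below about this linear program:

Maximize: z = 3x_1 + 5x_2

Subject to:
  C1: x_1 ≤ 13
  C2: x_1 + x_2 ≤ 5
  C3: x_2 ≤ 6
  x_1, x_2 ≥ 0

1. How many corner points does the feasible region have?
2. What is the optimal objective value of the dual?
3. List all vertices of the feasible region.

1. 3
2. 25 (by strong duality, equal to the primal optimum)
3. (0, 0), (5, 0), (0, 5)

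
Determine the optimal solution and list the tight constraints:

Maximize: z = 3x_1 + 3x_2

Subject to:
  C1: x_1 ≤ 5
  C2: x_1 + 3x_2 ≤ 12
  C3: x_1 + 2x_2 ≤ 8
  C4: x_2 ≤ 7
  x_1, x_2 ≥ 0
Optimal: x_1 = 5, x_2 = 1.5
Slack at optimum:
  C1: slack = 0 (binding)
  C2: slack = 2.5
  C3: slack = 0 (binding)
  C4: slack = 5.5
  x_1 ≥ 0: x_1 = 5
  x_2 ≥ 0: x_2 = 1.5
Binding constraints: C1, C3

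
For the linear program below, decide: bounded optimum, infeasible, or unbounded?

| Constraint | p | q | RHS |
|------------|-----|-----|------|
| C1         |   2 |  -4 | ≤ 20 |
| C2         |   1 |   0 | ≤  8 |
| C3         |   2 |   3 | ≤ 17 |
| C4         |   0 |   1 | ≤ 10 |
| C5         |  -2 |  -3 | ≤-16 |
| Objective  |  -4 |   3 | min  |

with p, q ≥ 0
The point (8, 0) satisfies every constraint, so the LP is feasible; the constraints give p ≤ 8 and q ≤ 10, which with p, q ≥ 0 keep the feasible region inside a bounded box. A feasible, bounded LP attains a finite optimum at a vertex.

Evaluating z = -4p + 3q at each vertex:
  (8, 0): z = -32
  (8, 0.3333): z = -31
  (0, 5.667): z = 17
  (0, 5.333): z = 16

Bounded optimum: z* = -32 at (8, 0).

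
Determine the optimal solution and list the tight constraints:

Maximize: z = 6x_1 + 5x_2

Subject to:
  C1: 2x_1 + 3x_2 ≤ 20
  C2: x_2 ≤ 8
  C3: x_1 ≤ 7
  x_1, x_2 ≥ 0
Optimal: x_1 = 7, x_2 = 2
Slack at optimum:
  C1: slack = 0 (binding)
  C2: slack = 6
  C3: slack = 0 (binding)
  x_1 ≥ 0: x_1 = 7
  x_2 ≥ 0: x_2 = 2
Binding constraints: C1, C3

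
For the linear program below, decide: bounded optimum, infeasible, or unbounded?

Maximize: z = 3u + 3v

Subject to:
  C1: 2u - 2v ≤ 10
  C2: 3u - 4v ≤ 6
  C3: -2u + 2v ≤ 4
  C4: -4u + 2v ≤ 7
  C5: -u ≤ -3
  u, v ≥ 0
Feasible point: (3, 1) satisfies every constraint, so the LP is feasible.
Direction d = (1, 1): for each constraint row a, a·d ≤ 0 —
  (2)(1) + (-2)(1) = 0 ≤ 0
  (3)(1) + (-4)(1) = -1 ≤ 0
  (-2)(1) + (2)(1) = 0 ≤ 0
  (-4)(1) + (2)(1) = -2 ≤ 0
  (-1)(1) + (0)(1) = -1 ≤ 0
and d ≥ 0, so (3, 1) + t·d stays feasible for every t ≥ 0. Along this ray z = 3u + 3v changes by 6 per unit t, so z → +∞.

Unbounded: there is a feasible ray along which z → +∞.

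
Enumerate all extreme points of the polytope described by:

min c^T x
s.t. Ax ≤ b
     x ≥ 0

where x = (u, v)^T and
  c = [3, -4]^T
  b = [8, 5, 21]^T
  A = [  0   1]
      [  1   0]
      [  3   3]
Each vertex is the intersection of two constraint boundaries that also satisfies all remaining constraints:
  u = 0 and v = 0 → (0, 0)
  u = 5 and v = 0 → (5, 0)
  u = 5 and 3u + 3v = 21 → (5, 2)
  3u + 3v = 21 and u = 0 → (0, 7)

Vertices: (0, 0), (5, 0), (5, 2), (0, 7)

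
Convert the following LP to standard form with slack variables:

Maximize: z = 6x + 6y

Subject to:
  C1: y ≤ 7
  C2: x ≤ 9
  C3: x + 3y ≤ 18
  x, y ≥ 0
max z = 6x + 6y

s.t.
  y + s1 = 7
  x + s2 = 9
  x + 3y + s3 = 18
  x, y, s1, s2, s3 ≥ 0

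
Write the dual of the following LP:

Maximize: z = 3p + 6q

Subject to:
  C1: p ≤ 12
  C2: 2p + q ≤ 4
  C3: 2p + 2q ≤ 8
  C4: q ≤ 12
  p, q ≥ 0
Minimize: z = 12y1 + 4y2 + 8y3 + 12y4

Subject to:
  C1: -y1 - 2y2 - 2y3 ≤ -3
  C2: -y2 - 2y3 - y4 ≤ -6
  y1, y2, y3, y4 ≥ 0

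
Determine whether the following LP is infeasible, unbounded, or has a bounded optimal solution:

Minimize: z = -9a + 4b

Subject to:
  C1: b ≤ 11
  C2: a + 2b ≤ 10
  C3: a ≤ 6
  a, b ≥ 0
The point (6, 0) satisfies every constraint, so the LP is feasible; the constraints give a ≤ 6 and b ≤ 11, which with a, b ≥ 0 keep the feasible region inside a bounded box. A feasible, bounded LP attains a finite optimum at a vertex.

Feasible with finite optimum z* = -54 at (6, 0).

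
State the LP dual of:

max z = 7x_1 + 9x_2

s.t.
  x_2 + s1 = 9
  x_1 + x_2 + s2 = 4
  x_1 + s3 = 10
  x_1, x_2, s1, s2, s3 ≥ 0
Minimize: z = 9y1 + 4y2 + 10y3

Subject to:
  C1: -y2 - y3 ≤ -7
  C2: -y1 - y2 ≤ -9
  y1, y2, y3 ≥ 0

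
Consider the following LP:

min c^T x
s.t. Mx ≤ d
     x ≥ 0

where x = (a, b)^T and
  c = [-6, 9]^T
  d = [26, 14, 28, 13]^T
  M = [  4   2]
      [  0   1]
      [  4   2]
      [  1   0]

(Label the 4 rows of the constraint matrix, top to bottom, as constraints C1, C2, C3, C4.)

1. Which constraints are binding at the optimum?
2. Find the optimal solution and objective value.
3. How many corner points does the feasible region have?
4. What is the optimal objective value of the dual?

1. C1, b ≥ 0
2. a = 6.5, b = 0, z = -39
3. 3
4. -39 (by strong duality, equal to the primal optimum)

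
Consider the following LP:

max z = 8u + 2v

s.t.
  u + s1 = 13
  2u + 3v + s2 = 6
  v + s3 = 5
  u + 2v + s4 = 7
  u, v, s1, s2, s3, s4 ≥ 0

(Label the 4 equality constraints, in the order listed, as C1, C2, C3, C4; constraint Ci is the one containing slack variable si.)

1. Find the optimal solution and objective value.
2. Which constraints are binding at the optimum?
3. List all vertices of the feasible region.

1. u = 3, v = 0, z = 24
2. C2, v ≥ 0
3. (0, 0), (3, 0), (0, 2)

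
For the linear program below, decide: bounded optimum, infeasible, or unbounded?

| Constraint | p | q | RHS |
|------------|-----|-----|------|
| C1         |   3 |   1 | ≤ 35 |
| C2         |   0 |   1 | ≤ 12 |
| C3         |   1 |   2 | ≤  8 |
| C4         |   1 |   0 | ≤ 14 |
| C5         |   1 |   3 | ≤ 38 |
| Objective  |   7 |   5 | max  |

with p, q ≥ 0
The point (8, 0) satisfies every constraint, so the LP is feasible; the constraints give p ≤ 14 and q ≤ 12, which with p, q ≥ 0 keep the feasible region inside a bounded box. A feasible, bounded LP attains a finite optimum at a vertex.

Evaluating z = 7p + 5q at each vertex:
  (0, 0): z = 0
  (8, 0): z = 56
  (0, 4): z = 20

Bounded optimum: z* = 56 at (8, 0).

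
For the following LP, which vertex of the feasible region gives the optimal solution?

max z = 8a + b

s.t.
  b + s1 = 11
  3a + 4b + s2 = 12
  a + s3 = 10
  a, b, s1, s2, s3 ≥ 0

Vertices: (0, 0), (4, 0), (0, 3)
Evaluating z = 8a + b at each vertex:
  (0, 0): z = 0
  (4, 0): z = 32
  (0, 3): z = 3

The largest value is z = 32, attained at (4, 0).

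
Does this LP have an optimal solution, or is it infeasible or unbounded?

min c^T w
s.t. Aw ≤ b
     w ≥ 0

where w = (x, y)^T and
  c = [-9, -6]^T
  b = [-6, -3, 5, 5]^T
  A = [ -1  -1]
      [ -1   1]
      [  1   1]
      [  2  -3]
One constraint requires x + y ≤ 5, while the constraint -x - y ≤ -6 is equivalent to x + y ≥ 6. Together they would need 6 ≤ x + y ≤ 5, which is impossible since 6 > 5. No point satisfies all constraints.

The feasible region is empty; the LP is infeasible.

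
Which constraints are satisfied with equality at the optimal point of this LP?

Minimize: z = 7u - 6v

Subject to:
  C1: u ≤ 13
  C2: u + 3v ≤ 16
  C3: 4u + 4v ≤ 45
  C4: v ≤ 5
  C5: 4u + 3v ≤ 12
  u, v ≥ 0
Optimal: u = 0, v = 4
Slack at optimum:
  C1: slack = 13
  C2: slack = 4
  C3: slack = 29
  C4: slack = 1
  C5: slack = 0 (binding)
  u ≥ 0: u = 0 (binding)
  v ≥ 0: v = 4
Binding constraints: C5, u ≥ 0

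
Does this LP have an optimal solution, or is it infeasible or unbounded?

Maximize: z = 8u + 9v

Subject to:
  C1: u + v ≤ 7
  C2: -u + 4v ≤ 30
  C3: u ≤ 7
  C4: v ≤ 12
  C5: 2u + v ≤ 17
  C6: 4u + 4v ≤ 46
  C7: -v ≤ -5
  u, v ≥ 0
The point (0, 7) satisfies every constraint, so the LP is feasible; the constraints give u ≤ 7 and v ≤ 12, which with u, v ≥ 0 keep the feasible region inside a bounded box. A feasible, bounded LP attains a finite optimum at a vertex.

Evaluating z = 8u + 9v at each vertex:
  (0, 5): z = 45
  (2, 5): z = 61
  (0, 7): z = 63

The LP has an optimal solution: (0, 7) with z = 63.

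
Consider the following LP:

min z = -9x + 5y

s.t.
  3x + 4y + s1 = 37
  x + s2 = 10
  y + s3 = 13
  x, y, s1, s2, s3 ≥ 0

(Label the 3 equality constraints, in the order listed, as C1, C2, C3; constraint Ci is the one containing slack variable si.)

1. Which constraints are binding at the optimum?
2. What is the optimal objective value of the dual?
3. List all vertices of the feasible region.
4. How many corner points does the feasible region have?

1. C2, y ≥ 0
2. -90 (by strong duality, equal to the primal optimum)
3. (0, 0), (10, 0), (10, 1.75), (0, 9.25)
4. 4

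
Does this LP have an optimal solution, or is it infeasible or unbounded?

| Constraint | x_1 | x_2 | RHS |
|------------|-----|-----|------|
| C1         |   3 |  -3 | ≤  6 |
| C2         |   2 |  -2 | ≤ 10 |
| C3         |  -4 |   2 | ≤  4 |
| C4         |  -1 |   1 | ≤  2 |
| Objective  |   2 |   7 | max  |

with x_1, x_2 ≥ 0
Feasible point: (0, 0) satisfies every constraint, so the LP is feasible.
Direction d = (1, 1): for each constraint row a, a·d ≤ 0 —
  (3)(1) + (-3)(1) = 0 ≤ 0
  (2)(1) + (-2)(1) = 0 ≤ 0
  (-4)(1) + (2)(1) = -2 ≤ 0
  (-1)(1) + (1)(1) = 0 ≤ 0
and d ≥ 0, so (0, 0) + t·d stays feasible for every t ≥ 0. Along this ray z = 2x_1 + 7x_2 changes by 9 per unit t, so z → +∞.

Unbounded — the objective can increase without bound over the feasible region.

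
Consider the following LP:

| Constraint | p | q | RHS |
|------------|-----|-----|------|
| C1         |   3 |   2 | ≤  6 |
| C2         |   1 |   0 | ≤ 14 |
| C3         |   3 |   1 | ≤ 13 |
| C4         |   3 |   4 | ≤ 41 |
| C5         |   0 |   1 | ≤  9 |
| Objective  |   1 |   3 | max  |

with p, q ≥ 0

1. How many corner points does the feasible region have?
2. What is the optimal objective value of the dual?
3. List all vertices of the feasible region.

1. 3
2. 9 (by strong duality, equal to the primal optimum)
3. (0, 0), (2, 0), (0, 3)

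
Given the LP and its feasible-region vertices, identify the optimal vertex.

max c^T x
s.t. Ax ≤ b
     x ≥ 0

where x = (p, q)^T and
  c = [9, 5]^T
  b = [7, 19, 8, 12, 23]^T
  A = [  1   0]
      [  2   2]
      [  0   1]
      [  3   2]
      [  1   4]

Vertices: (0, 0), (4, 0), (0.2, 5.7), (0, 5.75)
(4, 0) with z = 36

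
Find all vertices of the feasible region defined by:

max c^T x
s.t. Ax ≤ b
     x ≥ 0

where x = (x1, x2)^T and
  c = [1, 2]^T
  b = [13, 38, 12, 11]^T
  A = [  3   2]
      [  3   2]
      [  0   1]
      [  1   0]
Each vertex is the intersection of two constraint boundaries that also satisfies all remaining constraints:
  x1 = 0 and x2 = 0 → (0, 0)
  3x1 + 2x2 = 13 and x2 = 0 → (4.333, 0)
  3x1 + 2x2 = 13 and x1 = 0 → (0, 6.5)

Vertices: (0, 0), (4.333, 0), (0, 6.5)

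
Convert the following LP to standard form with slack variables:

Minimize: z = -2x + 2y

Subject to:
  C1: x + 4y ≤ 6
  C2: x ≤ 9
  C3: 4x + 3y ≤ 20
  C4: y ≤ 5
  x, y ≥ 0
min z = -2x + 2y

s.t.
  x + 4y + s1 = 6
  x + s2 = 9
  4x + 3y + s3 = 20
  y + s4 = 5
  x, y, s1, s2, s3, s4 ≥ 0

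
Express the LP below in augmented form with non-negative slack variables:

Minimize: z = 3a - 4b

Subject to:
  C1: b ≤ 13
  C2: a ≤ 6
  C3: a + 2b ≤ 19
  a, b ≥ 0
min z = 3a - 4b

s.t.
  b + s1 = 13
  a + s2 = 6
  a + 2b + s3 = 19
  a, b, s1, s2, s3 ≥ 0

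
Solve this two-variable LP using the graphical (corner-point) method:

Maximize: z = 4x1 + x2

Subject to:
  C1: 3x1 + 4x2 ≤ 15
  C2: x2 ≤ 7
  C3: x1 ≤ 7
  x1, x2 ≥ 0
Each vertex is the intersection of two constraint boundaries that also satisfies all remaining constraints:
  x1 = 0 and x2 = 0 → (0, 0)
  3x1 + 4x2 = 15 and x2 = 0 → (5, 0)
  3x1 + 4x2 = 15 and x1 = 0 → (0, 3.75)

Evaluating z = 4x1 + x2 at each vertex:
  (0, 0): z = 0
  (5, 0): z = 20
  (0, 3.75): z = 3.75

The maximum is at (5, 0) with z = 20.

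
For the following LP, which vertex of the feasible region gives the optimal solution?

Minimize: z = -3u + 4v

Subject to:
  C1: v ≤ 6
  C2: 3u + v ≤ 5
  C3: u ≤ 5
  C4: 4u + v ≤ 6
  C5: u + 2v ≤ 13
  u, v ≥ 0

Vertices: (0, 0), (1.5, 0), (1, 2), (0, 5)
Evaluating z = -3u + 4v at each vertex:
  (0, 0): z = 0
  (1.5, 0): z = -4.5
  (1, 2): z = 5
  (0, 5): z = 20

The smallest value is z = -4.5, attained at (1.5, 0).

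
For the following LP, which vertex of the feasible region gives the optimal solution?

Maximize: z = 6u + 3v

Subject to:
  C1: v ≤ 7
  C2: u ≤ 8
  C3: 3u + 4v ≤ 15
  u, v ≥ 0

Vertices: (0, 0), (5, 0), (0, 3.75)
Evaluating z = 6u + 3v at each vertex:
  (0, 0): z = 0
  (5, 0): z = 30
  (0, 3.75): z = 11.25

The largest value is z = 30, attained at (5, 0).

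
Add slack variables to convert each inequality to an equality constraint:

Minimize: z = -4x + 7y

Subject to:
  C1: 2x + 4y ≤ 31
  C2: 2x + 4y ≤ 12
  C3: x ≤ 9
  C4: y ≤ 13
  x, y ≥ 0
min z = -4x + 7y

s.t.
  2x + 4y + s1 = 31
  2x + 4y + s2 = 12
  x + s3 = 9
  y + s4 = 13
  x, y, s1, s2, s3, s4 ≥ 0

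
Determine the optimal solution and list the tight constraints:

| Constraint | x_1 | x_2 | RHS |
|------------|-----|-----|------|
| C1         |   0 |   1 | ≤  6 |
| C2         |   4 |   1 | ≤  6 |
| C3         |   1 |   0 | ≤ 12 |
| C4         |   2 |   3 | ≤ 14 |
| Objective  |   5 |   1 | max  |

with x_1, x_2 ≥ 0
Optimal: x_1 = 1.5, x_2 = 0
Slack at optimum:
  C1: slack = 6
  C2: slack = 0 (binding)
  C3: slack = 10.5
  C4: slack = 11
  x_1 ≥ 0: x_1 = 1.5
  x_2 ≥ 0: x_2 = 0 (binding)
Binding constraints: C2, x_2 ≥ 0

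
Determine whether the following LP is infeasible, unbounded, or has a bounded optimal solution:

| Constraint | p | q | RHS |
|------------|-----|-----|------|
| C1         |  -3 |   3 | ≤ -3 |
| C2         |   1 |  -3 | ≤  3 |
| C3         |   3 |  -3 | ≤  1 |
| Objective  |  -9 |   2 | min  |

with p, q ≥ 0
C3 requires 3p - 3q ≤ 1, while C1 (-3p + 3q ≤ -3) is equivalent to 3p - 3q ≥ 3. Together they would need 3 ≤ 3p - 3q ≤ 1, which is impossible since 3 > 1. No point satisfies all constraints.

Infeasible: no point satisfies all constraints simultaneously.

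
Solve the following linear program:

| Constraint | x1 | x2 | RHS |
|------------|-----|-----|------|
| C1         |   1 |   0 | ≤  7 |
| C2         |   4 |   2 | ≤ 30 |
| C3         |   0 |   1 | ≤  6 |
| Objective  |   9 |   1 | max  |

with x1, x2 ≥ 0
Each vertex is the intersection of two constraint boundaries that also satisfies all remaining constraints:
  x1 = 0 and x2 = 0 → (0, 0)
  x1 = 7 and x2 = 0 → (7, 0)
  x1 = 7 and 4x1 + 2x2 = 30 → (7, 1)
  4x1 + 2x2 = 30 and x2 = 6 → (4.5, 6)
  x2 = 6 and x1 = 0 → (0, 6)

Evaluating z = 9x1 + x2 at each vertex:
  (0, 0): z = 0
  (7, 0): z = 63
  (7, 1): z = 64
  (4.5, 6): z = 46.5
  (0, 6): z = 6

The maximum is at (7, 1) with z = 64.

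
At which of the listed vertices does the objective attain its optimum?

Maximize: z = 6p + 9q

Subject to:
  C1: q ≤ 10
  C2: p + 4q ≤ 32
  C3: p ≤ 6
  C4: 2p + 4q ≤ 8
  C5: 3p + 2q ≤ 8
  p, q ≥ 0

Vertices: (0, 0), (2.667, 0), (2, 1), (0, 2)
Evaluating z = 6p + 9q at each vertex:
  (0, 0): z = 0
  (2.667, 0): z = 16
  (2, 1): z = 21
  (0, 2): z = 18

The largest value is z = 21, attained at (2, 1).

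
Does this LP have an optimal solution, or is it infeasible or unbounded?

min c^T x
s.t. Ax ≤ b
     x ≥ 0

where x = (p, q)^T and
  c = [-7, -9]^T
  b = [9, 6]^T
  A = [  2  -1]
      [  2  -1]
Feasible point: (0, 0) satisfies every constraint, so the LP is feasible.
Direction d = (0, 1): for each constraint row a, a·d ≤ 0 —
  (2)(0) + (-1)(1) = -1 ≤ 0
  (2)(0) + (-1)(1) = -1 ≤ 0
and d ≥ 0, so (0, 0) + t·d stays feasible for every t ≥ 0. Along this ray z = -7p - 9q changes by -9 per unit t, so z → −∞.

Unbounded: there is a feasible ray along which z → −∞.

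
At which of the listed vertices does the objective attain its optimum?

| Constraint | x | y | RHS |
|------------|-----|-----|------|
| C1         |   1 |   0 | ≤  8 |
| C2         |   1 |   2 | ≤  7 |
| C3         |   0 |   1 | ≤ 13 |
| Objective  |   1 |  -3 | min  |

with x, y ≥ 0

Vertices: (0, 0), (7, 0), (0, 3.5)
Evaluating z = x - 3y at each vertex:
  (0, 0): z = 0
  (7, 0): z = 7
  (0, 3.5): z = -10.5

The smallest value is z = -10.5, attained at (0, 3.5).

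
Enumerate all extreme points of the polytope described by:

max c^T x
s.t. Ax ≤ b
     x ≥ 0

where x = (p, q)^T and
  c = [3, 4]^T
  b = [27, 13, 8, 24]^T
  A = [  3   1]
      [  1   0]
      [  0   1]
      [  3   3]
Each vertex is the intersection of two constraint boundaries that also satisfies all remaining constraints:
  p = 0 and q = 0 → (0, 0)
  3p + 3q = 24 and q = 0 → (8, 0)
  q = 8 and 3p + 3q = 24 → (0, 8)

Vertices: (0, 0), (8, 0), (0, 8)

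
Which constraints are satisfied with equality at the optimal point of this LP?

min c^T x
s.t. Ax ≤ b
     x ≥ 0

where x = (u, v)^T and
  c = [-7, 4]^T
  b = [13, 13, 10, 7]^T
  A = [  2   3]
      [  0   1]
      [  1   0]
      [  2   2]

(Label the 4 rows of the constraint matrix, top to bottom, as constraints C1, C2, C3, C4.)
Optimal: u = 3.5, v = 0
Binding: C4, v ≥ 0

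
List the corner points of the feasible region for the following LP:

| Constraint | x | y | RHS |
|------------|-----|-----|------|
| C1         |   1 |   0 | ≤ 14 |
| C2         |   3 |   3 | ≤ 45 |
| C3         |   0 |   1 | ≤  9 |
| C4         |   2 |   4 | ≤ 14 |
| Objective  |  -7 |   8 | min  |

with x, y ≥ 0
Each vertex is the intersection of two constraint boundaries that also satisfies all remaining constraints:
  x = 0 and y = 0 → (0, 0)
  2x + 4y = 14 and y = 0 → (7, 0)
  2x + 4y = 14 and x = 0 → (0, 3.5)

Vertices: (0, 0), (7, 0), (0, 3.5)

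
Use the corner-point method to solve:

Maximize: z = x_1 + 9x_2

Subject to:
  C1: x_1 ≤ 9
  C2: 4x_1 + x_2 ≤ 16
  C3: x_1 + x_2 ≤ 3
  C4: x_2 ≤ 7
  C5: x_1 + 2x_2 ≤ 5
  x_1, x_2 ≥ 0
Each vertex is the intersection of two constraint boundaries that also satisfies all remaining constraints:
  x_1 = 0 and x_2 = 0 → (0, 0)
  x_1 + x_2 = 3 and x_2 = 0 → (3, 0)
  x_1 + x_2 = 3 and x_1 + 2x_2 = 5 → (1, 2)
  x_1 + 2x_2 = 5 and x_1 = 0 → (0, 2.5)

Evaluating z = x_1 + 9x_2 at each vertex:
  (0, 0): z = 0
  (3, 0): z = 3
  (1, 2): z = 19
  (0, 2.5): z = 22.5

The maximum is at (0, 2.5) with z = 22.5.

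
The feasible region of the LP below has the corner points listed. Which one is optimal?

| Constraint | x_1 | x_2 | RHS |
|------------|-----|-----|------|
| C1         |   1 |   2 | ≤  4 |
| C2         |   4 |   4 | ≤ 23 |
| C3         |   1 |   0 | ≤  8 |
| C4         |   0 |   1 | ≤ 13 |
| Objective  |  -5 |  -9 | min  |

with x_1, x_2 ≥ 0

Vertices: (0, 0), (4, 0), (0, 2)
(4, 0) with z = -20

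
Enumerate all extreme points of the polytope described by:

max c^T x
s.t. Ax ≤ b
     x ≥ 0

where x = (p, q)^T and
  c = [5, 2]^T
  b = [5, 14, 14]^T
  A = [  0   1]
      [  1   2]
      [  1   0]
Each vertex is the intersection of two constraint boundaries that also satisfies all remaining constraints:
  p = 0 and q = 0 → (0, 0)
  p + 2q = 14 and p = 14 → (14, 0)
  q = 5 and p + 2q = 14 → (4, 5)
  q = 5 and p = 0 → (0, 5)

Vertices: (0, 0), (14, 0), (4, 5), (0, 5)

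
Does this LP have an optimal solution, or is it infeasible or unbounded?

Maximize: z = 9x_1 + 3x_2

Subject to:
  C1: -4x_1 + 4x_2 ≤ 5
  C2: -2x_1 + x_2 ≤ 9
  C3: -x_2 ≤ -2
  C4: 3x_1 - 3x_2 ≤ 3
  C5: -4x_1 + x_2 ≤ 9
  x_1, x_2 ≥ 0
Feasible point: (1, 2) satisfies every constraint, so the LP is feasible.
Direction d = (1, 1): for each constraint row a, a·d ≤ 0 —
  (-4)(1) + (4)(1) = 0 ≤ 0
  (-2)(1) + (1)(1) = -1 ≤ 0
  (0)(1) + (-1)(1) = -1 ≤ 0
  (3)(1) + (-3)(1) = 0 ≤ 0
  (-4)(1) + (1)(1) = -3 ≤ 0
and d ≥ 0, so (1, 2) + t·d stays feasible for every t ≥ 0. Along this ray z = 9x_1 + 3x_2 changes by 12 per unit t, so z → +∞.

Unbounded — the objective can increase without bound over the feasible region.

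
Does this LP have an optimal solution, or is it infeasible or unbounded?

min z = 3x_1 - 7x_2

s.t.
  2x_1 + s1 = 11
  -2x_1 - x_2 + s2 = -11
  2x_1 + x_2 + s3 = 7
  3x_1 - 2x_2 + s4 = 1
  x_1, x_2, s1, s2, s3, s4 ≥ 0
The row 2x_1 + x_2 + s3 = 7 with s3 ≥ 0 requires 2x_1 + x_2 ≤ 7, while the row -2x_1 - x_2 + s2 = -11 with s2 ≥ 0 is equivalent to 2x_1 + x_2 ≥ 11. Together they would need 11 ≤ 2x_1 + x_2 ≤ 7, which is impossible since 11 > 7. No point satisfies all constraints.

Infeasible: no point satisfies all constraints simultaneously.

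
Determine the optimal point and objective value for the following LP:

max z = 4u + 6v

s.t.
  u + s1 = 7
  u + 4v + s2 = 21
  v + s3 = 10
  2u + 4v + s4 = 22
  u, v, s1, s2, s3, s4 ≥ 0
Each vertex is the intersection of two constraint boundaries that also satisfies all remaining constraints:
  u = 0 and v = 0 → (0, 0)
  u = 7 and v = 0 → (7, 0)
  u = 7 and 2u + 4v = 22 → (7, 2)
  u + 4v = 21 and 2u + 4v = 22 → (1, 5)
  u + 4v = 21 and u = 0 → (0, 5.25)

Evaluating z = 4u + 6v at each vertex:
  (0, 0): z = 0
  (7, 0): z = 28
  (7, 2): z = 40
  (1, 5): z = 34
  (0, 5.25): z = 31.5

The maximum is at (7, 2) with z = 40.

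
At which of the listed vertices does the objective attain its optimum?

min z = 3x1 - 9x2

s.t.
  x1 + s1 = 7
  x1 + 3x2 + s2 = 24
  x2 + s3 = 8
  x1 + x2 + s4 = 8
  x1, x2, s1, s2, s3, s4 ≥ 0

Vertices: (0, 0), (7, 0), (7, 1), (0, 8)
(0, 8) with z = -72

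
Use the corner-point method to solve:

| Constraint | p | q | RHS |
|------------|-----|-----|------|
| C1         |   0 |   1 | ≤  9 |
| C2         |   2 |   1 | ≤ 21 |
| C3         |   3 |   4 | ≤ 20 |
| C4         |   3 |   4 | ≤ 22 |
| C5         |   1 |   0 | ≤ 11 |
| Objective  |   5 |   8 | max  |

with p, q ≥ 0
Each vertex is the intersection of two constraint boundaries that also satisfies all remaining constraints:
  p = 0 and q = 0 → (0, 0)
  3p + 4q = 20 and q = 0 → (6.667, 0)
  3p + 4q = 20 and p = 0 → (0, 5)

Evaluating z = 5p + 8q at each vertex:
  (0, 0): z = 0
  (6.667, 0): z = 33.33
  (0, 5): z = 40

The maximum is at (0, 5) with z = 40.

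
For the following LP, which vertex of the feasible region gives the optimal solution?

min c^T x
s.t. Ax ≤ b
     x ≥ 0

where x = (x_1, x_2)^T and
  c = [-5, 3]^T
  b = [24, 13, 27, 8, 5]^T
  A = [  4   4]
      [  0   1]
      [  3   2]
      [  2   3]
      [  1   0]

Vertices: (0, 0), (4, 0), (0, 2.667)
Evaluating z = -5x_1 + 3x_2 at each vertex:
  (0, 0): z = 0
  (4, 0): z = -20
  (0, 2.667): z = 8

The smallest value is z = -20, attained at (4, 0).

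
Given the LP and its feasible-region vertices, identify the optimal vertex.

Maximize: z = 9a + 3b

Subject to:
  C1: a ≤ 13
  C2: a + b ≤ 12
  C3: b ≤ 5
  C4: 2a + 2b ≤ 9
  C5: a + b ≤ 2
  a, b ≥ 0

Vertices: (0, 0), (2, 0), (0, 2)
(2, 0) with z = 18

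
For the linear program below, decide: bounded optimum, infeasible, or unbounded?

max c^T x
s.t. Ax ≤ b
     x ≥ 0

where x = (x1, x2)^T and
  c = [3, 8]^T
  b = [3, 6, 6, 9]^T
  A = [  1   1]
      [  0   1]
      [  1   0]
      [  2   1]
The point (0, 3) satisfies every constraint, so the LP is feasible; the constraints give x1 ≤ 6 and x2 ≤ 6, which with x1, x2 ≥ 0 keep the feasible region inside a bounded box. A feasible, bounded LP attains a finite optimum at a vertex.

Evaluating z = 3x1 + 8x2 at each vertex:
  (0, 0): z = 0
  (3, 0): z = 9
  (0, 3): z = 24

Feasible with finite optimum z* = 24 at (0, 3).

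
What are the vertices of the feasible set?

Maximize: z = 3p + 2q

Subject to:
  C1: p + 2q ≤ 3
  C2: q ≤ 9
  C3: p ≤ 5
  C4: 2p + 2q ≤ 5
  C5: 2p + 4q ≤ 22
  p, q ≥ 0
Each vertex is the intersection of two constraint boundaries that also satisfies all remaining constraints:
  p = 0 and q = 0 → (0, 0)
  2p + 2q = 5 and q = 0 → (2.5, 0)
  p + 2q = 3 and 2p + 2q = 5 → (2, 0.5)
  p + 2q = 3 and p = 0 → (0, 1.5)

Vertices: (0, 0), (2.5, 0), (2, 0.5), (0, 1.5)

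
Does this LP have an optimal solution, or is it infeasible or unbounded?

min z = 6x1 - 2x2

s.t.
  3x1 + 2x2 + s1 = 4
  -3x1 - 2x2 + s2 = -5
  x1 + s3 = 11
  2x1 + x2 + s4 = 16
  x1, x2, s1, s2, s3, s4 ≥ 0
The row 3x1 + 2x2 + s1 = 4 with s1 ≥ 0 requires 3x1 + 2x2 ≤ 4, while the row -3x1 - 2x2 + s2 = -5 with s2 ≥ 0 is equivalent to 3x1 + 2x2 ≥ 5. Together they would need 5 ≤ 3x1 + 2x2 ≤ 4, which is impossible since 5 > 4. No point satisfies all constraints.

The feasible region is empty; the LP is infeasible.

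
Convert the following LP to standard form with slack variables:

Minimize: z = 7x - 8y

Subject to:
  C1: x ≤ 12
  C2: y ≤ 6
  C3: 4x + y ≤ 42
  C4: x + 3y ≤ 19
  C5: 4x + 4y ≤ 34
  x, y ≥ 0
min z = 7x - 8y

s.t.
  x + s1 = 12
  y + s2 = 6
  4x + y + s3 = 42
  x + 3y + s4 = 19
  4x + 4y + s5 = 34
  x, y, s1, s2, s3, s4, s5 ≥ 0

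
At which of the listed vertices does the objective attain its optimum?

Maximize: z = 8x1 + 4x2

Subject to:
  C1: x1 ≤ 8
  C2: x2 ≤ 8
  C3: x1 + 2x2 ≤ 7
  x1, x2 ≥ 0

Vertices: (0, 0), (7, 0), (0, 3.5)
Evaluating z = 8x1 + 4x2 at each vertex:
  (0, 0): z = 0
  (7, 0): z = 56
  (0, 3.5): z = 14

The largest value is z = 56, attained at (7, 0).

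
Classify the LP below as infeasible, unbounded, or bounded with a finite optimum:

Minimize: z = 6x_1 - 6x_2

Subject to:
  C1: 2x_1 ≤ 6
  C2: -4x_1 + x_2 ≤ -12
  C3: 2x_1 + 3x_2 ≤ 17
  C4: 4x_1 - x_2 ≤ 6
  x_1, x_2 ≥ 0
C4 requires 4x_1 - x_2 ≤ 6, while C2 (-4x_1 + x_2 ≤ -12) is equivalent to 4x_1 - x_2 ≥ 12. Together they would need 12 ≤ 4x_1 - x_2 ≤ 6, which is impossible since 12 > 6. No point satisfies all constraints.

The feasible region is empty; the LP is infeasible.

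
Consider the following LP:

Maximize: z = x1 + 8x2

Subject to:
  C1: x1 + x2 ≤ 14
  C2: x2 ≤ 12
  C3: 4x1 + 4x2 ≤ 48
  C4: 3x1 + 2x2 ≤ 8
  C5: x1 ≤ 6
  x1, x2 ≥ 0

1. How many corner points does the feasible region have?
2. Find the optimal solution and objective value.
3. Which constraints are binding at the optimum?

1. 3
2. x1 = 0, x2 = 4, z = 32
3. C4, x1 ≥ 0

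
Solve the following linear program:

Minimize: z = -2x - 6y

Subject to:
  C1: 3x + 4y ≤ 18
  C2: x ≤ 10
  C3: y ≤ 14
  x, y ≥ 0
Each vertex is the intersection of two constraint boundaries that also satisfies all remaining constraints:
  x = 0 and y = 0 → (0, 0)
  3x + 4y = 18 and y = 0 → (6, 0)
  3x + 4y = 18 and x = 0 → (0, 4.5)

Evaluating z = -2x - 6y at each vertex:
  (0, 0): z = 0
  (6, 0): z = -12
  (0, 4.5): z = -27

The minimum is at (0, 4.5) with z = -27.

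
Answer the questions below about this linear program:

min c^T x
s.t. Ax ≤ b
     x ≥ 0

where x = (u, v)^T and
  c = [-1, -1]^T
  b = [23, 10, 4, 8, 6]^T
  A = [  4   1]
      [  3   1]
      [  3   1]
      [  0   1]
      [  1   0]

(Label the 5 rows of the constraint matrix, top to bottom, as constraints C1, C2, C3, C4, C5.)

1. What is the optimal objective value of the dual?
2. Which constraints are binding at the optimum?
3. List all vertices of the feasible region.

1. -4 (by strong duality, equal to the primal optimum)
2. C3, u ≥ 0
3. (0, 0), (1.333, 0), (0, 4)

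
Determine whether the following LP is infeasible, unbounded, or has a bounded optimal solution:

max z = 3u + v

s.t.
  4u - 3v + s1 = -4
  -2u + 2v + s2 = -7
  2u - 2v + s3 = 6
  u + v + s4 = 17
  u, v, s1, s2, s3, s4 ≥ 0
The row 2u - 2v + s3 = 6 with s3 ≥ 0 requires 2u - 2v ≤ 6, while the row -2u + 2v + s2 = -7 with s2 ≥ 0 is equivalent to 2u - 2v ≥ 7. Together they would need 7 ≤ 2u - 2v ≤ 6, which is impossible since 7 > 6. No point satisfies all constraints.

Infeasible — the constraint set is empty.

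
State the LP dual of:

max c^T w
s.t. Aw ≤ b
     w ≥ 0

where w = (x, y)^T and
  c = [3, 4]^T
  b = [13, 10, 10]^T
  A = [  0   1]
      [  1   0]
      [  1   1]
Minimize: z = 13y1 + 10y2 + 10y3

Subject to:
  C1: -y2 - y3 ≤ -3
  C2: -y1 - y3 ≤ -4
  y1, y2, y3 ≥ 0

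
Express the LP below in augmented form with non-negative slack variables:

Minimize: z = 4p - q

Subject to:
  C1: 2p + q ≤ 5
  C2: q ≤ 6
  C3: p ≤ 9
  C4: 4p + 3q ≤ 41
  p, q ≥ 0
min z = 4p - q

s.t.
  2p + q + s1 = 5
  q + s2 = 6
  p + s3 = 9
  4p + 3q + s4 = 41
  p, q, s1, s2, s3, s4 ≥ 0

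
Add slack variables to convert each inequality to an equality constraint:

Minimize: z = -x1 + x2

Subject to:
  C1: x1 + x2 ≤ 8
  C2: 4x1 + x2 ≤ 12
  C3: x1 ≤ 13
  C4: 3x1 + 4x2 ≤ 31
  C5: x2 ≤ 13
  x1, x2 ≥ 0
min z = -x1 + x2

s.t.
  x1 + x2 + s1 = 8
  4x1 + x2 + s2 = 12
  x1 + s3 = 13
  3x1 + 4x2 + s4 = 31
  x2 + s5 = 13
  x1, x2, s1, s2, s3, s4, s5 ≥ 0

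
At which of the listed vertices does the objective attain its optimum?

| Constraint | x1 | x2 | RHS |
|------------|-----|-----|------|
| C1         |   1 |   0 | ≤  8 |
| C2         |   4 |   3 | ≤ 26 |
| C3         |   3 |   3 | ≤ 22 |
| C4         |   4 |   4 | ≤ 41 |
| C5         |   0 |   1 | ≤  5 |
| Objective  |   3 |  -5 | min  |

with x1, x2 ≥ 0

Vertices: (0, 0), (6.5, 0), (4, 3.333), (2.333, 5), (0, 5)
Evaluating z = 3x1 - 5x2 at each vertex:
  (0, 0): z = 0
  (6.5, 0): z = 19.5
  (4, 3.333): z = -4.667
  (2.333, 5): z = -18
  (0, 5): z = -25

The smallest value is z = -25, attained at (0, 5).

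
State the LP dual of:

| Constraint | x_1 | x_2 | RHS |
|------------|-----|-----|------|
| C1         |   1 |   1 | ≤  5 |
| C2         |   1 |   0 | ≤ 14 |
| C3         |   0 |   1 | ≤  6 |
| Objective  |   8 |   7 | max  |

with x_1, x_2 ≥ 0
Minimize: z = 5y1 + 14y2 + 6y3

Subject to:
  C1: -y1 - y2 ≤ -8
  C2: -y1 - y3 ≤ -7
  y1, y2, y3 ≥ 0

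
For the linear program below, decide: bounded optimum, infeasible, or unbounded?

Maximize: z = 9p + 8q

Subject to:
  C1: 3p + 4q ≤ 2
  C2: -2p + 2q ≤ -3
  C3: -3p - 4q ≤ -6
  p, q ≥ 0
C1 requires 3p + 4q ≤ 2, while C3 (-3p - 4q ≤ -6) is equivalent to 3p + 4q ≥ 6. Together they would need 6 ≤ 3p + 4q ≤ 2, which is impossible since 6 > 2. No point satisfies all constraints.

Infeasible: no point satisfies all constraints simultaneously.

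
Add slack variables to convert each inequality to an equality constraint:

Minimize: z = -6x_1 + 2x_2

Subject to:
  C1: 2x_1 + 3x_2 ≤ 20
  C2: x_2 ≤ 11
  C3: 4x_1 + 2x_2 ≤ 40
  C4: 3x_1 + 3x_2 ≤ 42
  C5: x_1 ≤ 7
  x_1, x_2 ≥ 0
min z = -6x_1 + 2x_2

s.t.
  2x_1 + 3x_2 + s1 = 20
  x_2 + s2 = 11
  4x_1 + 2x_2 + s3 = 40
  3x_1 + 3x_2 + s4 = 42
  x_1 + s5 = 7
  x_1, x_2, s1, s2, s3, s4, s5 ≥ 0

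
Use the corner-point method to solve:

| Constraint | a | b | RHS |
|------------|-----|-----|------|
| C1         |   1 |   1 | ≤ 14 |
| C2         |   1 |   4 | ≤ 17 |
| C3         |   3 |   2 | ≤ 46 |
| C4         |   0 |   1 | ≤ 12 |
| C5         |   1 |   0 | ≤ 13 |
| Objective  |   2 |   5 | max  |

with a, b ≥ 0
Each vertex is the intersection of two constraint boundaries that also satisfies all remaining constraints:
  a = 0 and b = 0 → (0, 0)
  a = 13 and b = 0 → (13, 0)
  a + b = 14 and a + 4b = 17 → (13, 1)
  a + 4b = 17 and a = 0 → (0, 4.25)

Evaluating z = 2a + 5b at each vertex:
  (0, 0): z = 0
  (13, 0): z = 26
  (13, 1): z = 31
  (0, 4.25): z = 21.25

The maximum is at (13, 1) with z = 31.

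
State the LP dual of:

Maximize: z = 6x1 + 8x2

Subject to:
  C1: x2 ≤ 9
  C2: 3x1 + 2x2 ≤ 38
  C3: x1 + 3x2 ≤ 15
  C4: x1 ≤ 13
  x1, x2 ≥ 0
Minimize: z = 9y1 + 38y2 + 15y3 + 13y4

Subject to:
  C1: -3y2 - y3 - y4 ≤ -6
  C2: -y1 - 2y2 - 3y3 ≤ -8
  y1, y2, y3, y4 ≥ 0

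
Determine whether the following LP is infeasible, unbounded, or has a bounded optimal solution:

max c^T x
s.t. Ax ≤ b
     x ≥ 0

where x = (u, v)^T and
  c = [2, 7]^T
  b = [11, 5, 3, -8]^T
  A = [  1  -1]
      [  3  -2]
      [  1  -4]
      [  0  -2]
Feasible point: (0, 4) satisfies every constraint, so the LP is feasible.
Direction d = (0, 1): for each constraint row a, a·d ≤ 0 —
  (1)(0) + (-1)(1) = -1 ≤ 0
  (3)(0) + (-2)(1) = -2 ≤ 0
  (1)(0) + (-4)(1) = -4 ≤ 0
  (0)(0) + (-2)(1) = -2 ≤ 0
and d ≥ 0, so (0, 4) + t·d stays feasible for every t ≥ 0. Along this ray z = 2u + 7v changes by 7 per unit t, so z → +∞.

The LP is unbounded; z can be made arbitrarily large.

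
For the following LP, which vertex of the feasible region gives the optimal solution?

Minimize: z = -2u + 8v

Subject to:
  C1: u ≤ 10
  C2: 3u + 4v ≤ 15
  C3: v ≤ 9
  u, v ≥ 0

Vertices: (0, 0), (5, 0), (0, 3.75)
(5, 0) with z = -10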